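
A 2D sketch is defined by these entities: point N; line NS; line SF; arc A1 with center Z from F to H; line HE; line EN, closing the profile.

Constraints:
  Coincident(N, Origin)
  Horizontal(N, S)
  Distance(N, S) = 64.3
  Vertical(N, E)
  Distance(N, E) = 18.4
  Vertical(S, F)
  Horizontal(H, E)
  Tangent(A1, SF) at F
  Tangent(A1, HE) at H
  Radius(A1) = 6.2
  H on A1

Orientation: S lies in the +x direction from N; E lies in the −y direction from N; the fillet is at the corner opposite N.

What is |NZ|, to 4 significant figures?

59.37

N is at the origin; N and S share the same y with |NS| = 64.3 and S on the +x side, so S = (64.30, 0.000). NE is vertical with |NE| = 18.4 and E on the −y side, so E = (0.000, -18.40). The virtual corner opposite N is at (64.30, -18.40). A1 meets SF tangentially, so ZF is at right angles to SF and since A1 is tangent to HE there, ZH ⟂ HE, with radius 6.2, so the center Z sits 6.2 in from both sides at Z = (58.10, -12.20). Then |NZ| = |Z − N| = 59.37.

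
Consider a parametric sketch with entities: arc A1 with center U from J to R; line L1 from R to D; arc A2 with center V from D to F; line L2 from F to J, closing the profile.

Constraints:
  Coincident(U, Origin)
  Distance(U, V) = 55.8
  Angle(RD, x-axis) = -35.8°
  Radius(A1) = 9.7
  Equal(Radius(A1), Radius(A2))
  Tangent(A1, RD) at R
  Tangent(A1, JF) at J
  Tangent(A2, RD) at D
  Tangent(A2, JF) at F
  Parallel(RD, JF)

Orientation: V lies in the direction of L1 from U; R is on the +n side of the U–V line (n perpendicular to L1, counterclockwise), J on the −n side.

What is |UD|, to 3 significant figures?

56.6

Tangency of A1 to both parallel lines with radius 9.7 puts R and J at U ± 9.7·n: R = (5.67, 7.87), J = (-5.67, -7.87). Equal radii place D and F the same way about V: D = V + 9.7·n = (50.9, -24.8), F = V − 9.7·n = (39.6, -40.5). Then |UD| = |D − U| = 56.6.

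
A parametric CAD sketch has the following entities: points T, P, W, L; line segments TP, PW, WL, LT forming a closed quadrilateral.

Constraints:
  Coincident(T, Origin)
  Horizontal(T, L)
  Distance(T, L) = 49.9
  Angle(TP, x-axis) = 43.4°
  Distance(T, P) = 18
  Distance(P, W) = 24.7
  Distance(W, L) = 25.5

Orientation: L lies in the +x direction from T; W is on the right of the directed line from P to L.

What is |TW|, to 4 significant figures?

27.36

T is at the origin; TL is horizontal with |TL| = 49.9 and L in +x, so L = (49.9, 0). TP runs at 43.4° with |TP| = 18.0, so P = (13.08, 12.37). W is determined by |PW| = 24.7 and |WL| = 25.5 together: it lies at the intersection of circle(P, 24.7) and circle(L, 25.5). With |PL| = 38.84, the foot of the radical line on PL is 18.90 from P and the perpendicular offset is √(24.7² − 18.90²) = 15.90. Taking the right-of-PL solution: W = (25.94, -8.721).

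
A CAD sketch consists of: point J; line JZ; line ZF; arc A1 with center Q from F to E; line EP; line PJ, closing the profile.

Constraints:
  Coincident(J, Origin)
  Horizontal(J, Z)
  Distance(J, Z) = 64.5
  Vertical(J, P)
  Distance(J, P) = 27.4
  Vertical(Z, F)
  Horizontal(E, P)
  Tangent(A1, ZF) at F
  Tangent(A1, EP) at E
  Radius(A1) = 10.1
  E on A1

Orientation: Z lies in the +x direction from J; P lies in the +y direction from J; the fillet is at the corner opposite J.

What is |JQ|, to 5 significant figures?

57.085

J is at the origin; JZ is horizontal with |JZ| = 64.5 and Z on the +x side, so Z = (64.500, 0.0000). JP is vertical with |JP| = 27.4 and P on the +y side, so P = (0.0000, 27.400). The virtual corner opposite J is at (64.500, 27.400). Since A1 is tangent to ZF there, QF ⟂ ZF and A1 meets EP tangentially, so QE is at right angles to EP, with radius 10.1, so the center Q sits 10.1 in from both sides at Q = (54.400, 17.300). Then |JQ| = |Q − J| = 57.085.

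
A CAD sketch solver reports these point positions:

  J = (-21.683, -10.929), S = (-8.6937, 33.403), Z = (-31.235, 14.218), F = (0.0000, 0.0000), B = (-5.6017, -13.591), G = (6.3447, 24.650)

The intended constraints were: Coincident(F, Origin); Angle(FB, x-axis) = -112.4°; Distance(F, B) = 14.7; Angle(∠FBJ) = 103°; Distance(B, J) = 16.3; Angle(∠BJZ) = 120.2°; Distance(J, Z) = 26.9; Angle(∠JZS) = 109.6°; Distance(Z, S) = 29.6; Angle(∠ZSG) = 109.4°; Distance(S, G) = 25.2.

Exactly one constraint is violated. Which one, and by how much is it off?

Distance(S, G) = 25.2 — off by 7.80.

F = (0.00, 0.00) ✓; FB at -112.4° ✓; |FB| = 14.70 ✓; ∠FBJ = 103.0° ✓; |BJ| = 16.30 ✓; ∠BJZ = 120.2° ✓; |JZ| = 26.90 ✓; ∠JZS = 109.6° ✓; |ZS| = 29.60 ✓; ∠ZSG = 109.4° ✓; |SG| = 17.40 ✗.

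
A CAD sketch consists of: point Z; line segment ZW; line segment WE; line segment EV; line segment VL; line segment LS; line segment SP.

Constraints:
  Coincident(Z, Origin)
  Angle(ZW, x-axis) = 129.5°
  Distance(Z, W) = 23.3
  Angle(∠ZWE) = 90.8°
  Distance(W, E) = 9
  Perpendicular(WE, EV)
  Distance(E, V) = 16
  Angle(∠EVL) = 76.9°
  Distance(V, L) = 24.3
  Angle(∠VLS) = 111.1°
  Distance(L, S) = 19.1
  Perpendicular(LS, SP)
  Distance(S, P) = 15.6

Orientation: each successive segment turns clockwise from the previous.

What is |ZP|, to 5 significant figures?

33.926

∠VLS = 111.1° gives LS at 138.30° from the x-axis; with |LS| = 19.1, S = (-33.482, 13.196). LS is perpendicular to SP, so SP runs at 48.300°; with |SP| = 15.6, P = (-23.104, 24.843). Then |ZP| = |P − Z| = 33.926.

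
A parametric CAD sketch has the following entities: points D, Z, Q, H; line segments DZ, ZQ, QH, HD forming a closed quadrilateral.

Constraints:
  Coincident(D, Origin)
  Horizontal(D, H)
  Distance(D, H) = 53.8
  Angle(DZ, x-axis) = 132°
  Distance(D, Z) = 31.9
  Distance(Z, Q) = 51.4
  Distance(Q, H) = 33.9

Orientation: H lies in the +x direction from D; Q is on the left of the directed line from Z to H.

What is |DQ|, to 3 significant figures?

38.6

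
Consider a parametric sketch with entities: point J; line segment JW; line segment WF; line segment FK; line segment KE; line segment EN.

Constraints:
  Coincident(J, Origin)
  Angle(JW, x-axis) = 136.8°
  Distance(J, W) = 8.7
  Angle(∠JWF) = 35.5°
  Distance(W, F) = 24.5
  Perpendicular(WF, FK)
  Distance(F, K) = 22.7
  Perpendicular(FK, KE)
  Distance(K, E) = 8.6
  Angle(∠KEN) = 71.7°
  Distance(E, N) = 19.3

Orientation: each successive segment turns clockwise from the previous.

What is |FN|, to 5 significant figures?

5.0598

J is at the origin; JW runs at 136.8° with length 8.7, so W = (-6.3420, 5.9556). ∠JWF = 35.5° gives WF at -7.7000° from the x-axis; with |WF| = 24.5, F = (17.937, 2.6729). The perpendicularity gives FK at right angles to WF, so FK runs at -97.700°; with |FK| = 22.7, K = (14.896, -19.822). FK is perpendicular to KE, so KE runs at 172.30°; with |KE| = 8.6, E = (6.3731, -18.670). ∠KEN = 71.7° gives EN at 64.000° from the x-axis; with |EN| = 19.3, N = (14.834, -1.3234). Then |FN| = |N − F| = 5.0598.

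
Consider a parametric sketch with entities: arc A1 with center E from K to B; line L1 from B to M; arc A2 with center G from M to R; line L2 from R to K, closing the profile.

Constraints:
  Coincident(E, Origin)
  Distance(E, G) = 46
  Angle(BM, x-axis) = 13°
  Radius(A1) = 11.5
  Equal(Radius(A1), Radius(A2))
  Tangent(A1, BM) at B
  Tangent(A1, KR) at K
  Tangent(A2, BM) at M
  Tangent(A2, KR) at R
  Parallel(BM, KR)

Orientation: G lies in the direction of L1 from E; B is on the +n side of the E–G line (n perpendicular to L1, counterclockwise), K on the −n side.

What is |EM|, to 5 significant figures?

47.416

The slot axis is L1's direction at 13.0°, so u = (cos 13.0°, sin 13.0°) = (0.97437, 0.22495) and n = (−sin 13.0°, cos 13.0°) = (-0.22495, 0.97437). E is at the origin and G lies 46.0 along u from E, so G = 46.0·u = (44.821, 10.348). Tangency of A1 to both parallel lines with radius 11.5 puts B and K at E ± 11.5·n: B = (-2.5869, 11.205), K = (2.5869, -11.205). Equal radii place M and R the same way about G: M = G + 11.5·n = (42.234, 21.553), R = G − 11.5·n = (47.408, -0.85751). Then |EM| = |M − E| = 47.416.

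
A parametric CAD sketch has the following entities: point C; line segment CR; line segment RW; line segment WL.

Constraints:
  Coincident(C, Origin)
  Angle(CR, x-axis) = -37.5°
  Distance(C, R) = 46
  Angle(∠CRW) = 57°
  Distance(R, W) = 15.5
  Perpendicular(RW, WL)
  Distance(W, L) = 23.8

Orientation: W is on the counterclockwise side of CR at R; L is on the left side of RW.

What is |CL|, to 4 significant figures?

17.60

C is at the origin; CR runs at -37.5° with length 46.0, so R = 46.0·(cos -37.5°, sin -37.5°) = (36.49, -28.00). ∠CRW = 57.0°, so RW runs at -37.5° + (180° − 57.0°) = 85.50° from the x-axis; with |RW| = 15.5, W = R + 15.5·(cos 85.50°, sin 85.50°) = (37.71, -12.55). RW is perpendicular to WL; with |WL| = 23.8 on the left of RW, L = W + 23.8·(-0.9969, 0.07846) = (13.98, -10.68). Then |CL| = |L − C| = 17.60.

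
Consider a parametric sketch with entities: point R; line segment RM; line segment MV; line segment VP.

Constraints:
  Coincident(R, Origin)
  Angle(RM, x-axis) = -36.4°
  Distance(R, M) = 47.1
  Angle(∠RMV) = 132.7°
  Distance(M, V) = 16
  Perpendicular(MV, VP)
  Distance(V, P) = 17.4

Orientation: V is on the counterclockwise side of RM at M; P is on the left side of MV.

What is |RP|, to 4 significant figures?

50.94

R is at the origin; RM runs at -36.4° with length 47.1, so M = 47.1·(cos -36.4°, sin -36.4°) = (37.91, -27.95). ∠RMV = 132.7°, so MV runs at -36.4° + (180° − 132.7°) = 10.90° from the x-axis; with |MV| = 16.0, V = M + 16.0·(cos 10.90°, sin 10.90°) = (53.62, -24.92). MV is perpendicular to VP; with |VP| = 17.4 on the left of MV, P = V + 17.4·(-0.1891, 0.9820) = (50.33, -7.838). Then |RP| = |P − R| = 50.94.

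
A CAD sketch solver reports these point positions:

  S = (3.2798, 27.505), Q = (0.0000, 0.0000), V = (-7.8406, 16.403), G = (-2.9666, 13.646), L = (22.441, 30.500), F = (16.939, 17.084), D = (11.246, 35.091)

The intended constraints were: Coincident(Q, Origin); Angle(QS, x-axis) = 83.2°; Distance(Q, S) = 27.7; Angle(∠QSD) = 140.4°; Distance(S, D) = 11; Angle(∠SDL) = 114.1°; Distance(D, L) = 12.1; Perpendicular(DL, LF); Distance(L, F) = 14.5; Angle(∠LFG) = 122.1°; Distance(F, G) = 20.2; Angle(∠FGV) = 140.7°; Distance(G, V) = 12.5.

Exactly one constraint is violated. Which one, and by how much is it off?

Distance(G, V) = 12.5 — off by 6.90.

Q = (0.00, 0.00) ✓; QS at 83.20° ✓; |QS| = 27.70 ✓; ∠QSD = 140.4° ✓; |SD| = 11.00 ✓; ∠SDL = 114.1° ✓; |DL| = 12.10 ✓; ∠(DL, LF) = 90.00° ✓; |LF| = 14.50 ✓; ∠LFG = 122.1° ✓; |FG| = 20.20 ✓; ∠FGV = 140.7° ✓; |GV| = 5.600 ✗.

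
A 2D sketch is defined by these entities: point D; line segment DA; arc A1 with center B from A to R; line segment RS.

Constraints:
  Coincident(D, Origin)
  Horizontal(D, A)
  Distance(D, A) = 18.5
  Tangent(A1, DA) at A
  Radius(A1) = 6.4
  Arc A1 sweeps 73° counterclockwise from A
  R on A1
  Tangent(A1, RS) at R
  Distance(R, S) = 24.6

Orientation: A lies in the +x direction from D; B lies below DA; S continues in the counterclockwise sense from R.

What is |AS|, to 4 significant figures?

31.05

D is at the origin; D and A share the same y with |DA| = 18.5 and A on the +x side, so A = (18.50, 0.000). Tangency of A1 to DA means the radius BA is perpendicular to DA, so B = A + (0, -6.4) = (18.50, -6.400). On A1, A sits at bearing 90° from B; a 73° counterclockwise sweep puts R at bearing 163°, so R = B + 6.4·(cos 163°, sin 163°) = (12.38, -4.529). Tangency of A1 to RS means the radius BR is perpendicular to RS, so RS runs along (−sin 163°, cos 163°); with |RS| = 24.6, S = (5.187, -28.05). Then |AS| = |S − A| = 31.05.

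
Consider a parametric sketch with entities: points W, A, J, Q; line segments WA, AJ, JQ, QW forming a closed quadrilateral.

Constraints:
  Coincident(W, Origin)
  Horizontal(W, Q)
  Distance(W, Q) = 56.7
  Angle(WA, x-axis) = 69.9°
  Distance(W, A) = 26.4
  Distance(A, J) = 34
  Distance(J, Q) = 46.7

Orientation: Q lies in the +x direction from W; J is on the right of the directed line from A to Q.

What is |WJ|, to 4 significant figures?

14.24

Checks: |AJ| = 34.00 ✓; |JQ| = 46.70 ✓.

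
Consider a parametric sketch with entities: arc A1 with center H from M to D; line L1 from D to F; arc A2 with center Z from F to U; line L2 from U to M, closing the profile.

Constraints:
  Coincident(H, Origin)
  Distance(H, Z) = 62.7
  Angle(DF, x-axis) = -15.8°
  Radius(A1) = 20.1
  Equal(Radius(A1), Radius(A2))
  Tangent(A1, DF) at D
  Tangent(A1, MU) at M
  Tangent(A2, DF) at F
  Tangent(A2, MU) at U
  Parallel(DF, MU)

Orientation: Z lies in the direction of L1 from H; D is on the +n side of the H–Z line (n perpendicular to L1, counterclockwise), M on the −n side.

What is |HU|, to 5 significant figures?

65.843

The slot axis is L1's direction at -15.8°, so u = (cos -15.8°, sin -15.8°) = (0.96222, -0.27228) and n = (−sin -15.8°, cos -15.8°) = (0.27228, 0.96222). H is at the origin and Z lies 62.7 along u from H, so Z = 62.7·u = (60.331, -17.072). Tangency of A1 to both parallel lines with radius 20.1 puts D and M at H ± 20.1·n: D = (5.4728, 19.341), M = (-5.4728, -19.341). Equal radii place F and U the same way about Z: F = Z + 20.1·n = (65.804, 2.2686), U = Z − 20.1·n = (54.858, -36.413). Then |HU| = |U − H| = 65.843.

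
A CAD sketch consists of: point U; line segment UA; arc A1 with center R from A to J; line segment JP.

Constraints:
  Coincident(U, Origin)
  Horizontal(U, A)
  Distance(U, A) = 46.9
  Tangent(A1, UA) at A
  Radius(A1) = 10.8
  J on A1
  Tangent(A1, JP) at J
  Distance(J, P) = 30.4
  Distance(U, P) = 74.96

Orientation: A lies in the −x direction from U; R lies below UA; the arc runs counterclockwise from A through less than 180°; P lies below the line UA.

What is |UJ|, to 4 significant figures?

57.94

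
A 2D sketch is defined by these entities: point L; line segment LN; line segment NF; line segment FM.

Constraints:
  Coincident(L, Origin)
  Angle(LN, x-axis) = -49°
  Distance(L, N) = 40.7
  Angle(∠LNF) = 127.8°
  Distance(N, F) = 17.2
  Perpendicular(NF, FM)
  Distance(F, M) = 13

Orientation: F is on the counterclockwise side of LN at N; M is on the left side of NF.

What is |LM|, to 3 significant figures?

46.3

∠LNF = 127.8°, so NF runs at -49.0° + (180° − 127.8°) = 3.20° from the x-axis; with |NF| = 17.2, F = N + 17.2·(cos 3.20°, sin 3.20°) = (43.9, -29.8). NF ⟂ FM; with |FM| = 13.0 on the left of NF, M = F + 13.0·(-0.0558, 0.998) = (43.1, -16.8). Then |LM| = |M − L| = 46.3.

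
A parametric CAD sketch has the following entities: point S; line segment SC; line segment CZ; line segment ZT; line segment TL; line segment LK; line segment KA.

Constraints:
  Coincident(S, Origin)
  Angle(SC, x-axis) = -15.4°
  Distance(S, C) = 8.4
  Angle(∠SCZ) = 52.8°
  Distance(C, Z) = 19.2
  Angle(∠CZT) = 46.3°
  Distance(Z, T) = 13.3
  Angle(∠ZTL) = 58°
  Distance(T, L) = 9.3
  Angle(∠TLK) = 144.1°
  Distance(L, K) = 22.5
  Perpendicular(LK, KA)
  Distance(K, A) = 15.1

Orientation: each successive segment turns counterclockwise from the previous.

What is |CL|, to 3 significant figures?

7.74

∠CZT = 46.3° gives ZT at -114° from the x-axis; with |ZT| = 13.3, T = (-4.55, 3.49). ∠ZTL = 58.0° gives TL at 7.50° from the x-axis; with |TL| = 9.3, L = (4.67, 4.71). Then |CL| = |L − C| = 7.74.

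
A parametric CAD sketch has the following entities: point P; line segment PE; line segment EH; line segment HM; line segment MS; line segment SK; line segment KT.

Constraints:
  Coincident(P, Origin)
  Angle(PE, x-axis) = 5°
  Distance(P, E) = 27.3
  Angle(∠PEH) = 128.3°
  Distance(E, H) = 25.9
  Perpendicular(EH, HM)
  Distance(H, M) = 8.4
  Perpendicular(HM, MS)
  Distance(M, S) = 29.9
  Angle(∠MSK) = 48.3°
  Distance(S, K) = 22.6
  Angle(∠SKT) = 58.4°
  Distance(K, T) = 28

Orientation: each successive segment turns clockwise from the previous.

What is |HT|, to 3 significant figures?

19.6

P is at the origin; PE runs at 5.0° with length 27.3, so E = (27.2, 2.38). ∠PEH = 128.3° gives EH at -46.7° from the x-axis; with |EH| = 25.9, H = (45.0, -16.5). EH ⟂ HM, so HM runs at -137°; with |HM| = 8.4, M = (38.8, -22.2). The perpendicularity gives MS at right angles to HM, so MS runs at 133°; with |MS| = 29.9, S = (18.3, -0.470). ∠MSK = 48.3° gives SK at 1.60° from the x-axis; with |SK| = 22.6, K = (40.9, 0.161). ∠SKT = 58.4° gives KT at -120° from the x-axis; with |KT| = 28.0, T = (26.9, -24.1). Then |HT| = |T − H| = 19.6.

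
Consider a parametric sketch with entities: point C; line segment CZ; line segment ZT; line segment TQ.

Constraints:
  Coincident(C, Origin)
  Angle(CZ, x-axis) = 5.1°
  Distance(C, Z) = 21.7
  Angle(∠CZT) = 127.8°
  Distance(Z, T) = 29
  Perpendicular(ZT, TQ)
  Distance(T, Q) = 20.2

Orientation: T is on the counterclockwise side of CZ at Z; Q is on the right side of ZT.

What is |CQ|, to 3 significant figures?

56.4

C is at the origin; CZ runs at 5.1° with length 21.7, so Z = 21.7·(cos 5.1°, sin 5.1°) = (21.6, 1.93). ∠CZT = 127.8°, so ZT runs at 5.1° + (180° − 127.8°) = 57.3° from the x-axis; with |ZT| = 29.0, T = Z + 29.0·(cos 57.3°, sin 57.3°) = (37.3, 26.3). The perpendicularity gives TQ at right angles to ZT; with |TQ| = 20.2 on the right of ZT, Q = T + 20.2·(0.842, -0.540) = (54.3, 15.4). Then |CQ| = |Q − C| = 56.4.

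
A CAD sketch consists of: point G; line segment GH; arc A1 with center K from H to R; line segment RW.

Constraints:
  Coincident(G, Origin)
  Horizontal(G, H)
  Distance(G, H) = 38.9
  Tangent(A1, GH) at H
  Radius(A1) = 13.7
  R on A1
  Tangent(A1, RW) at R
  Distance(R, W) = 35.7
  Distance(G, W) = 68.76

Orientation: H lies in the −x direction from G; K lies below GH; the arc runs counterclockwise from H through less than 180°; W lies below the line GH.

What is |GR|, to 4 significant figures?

54.82

Checks: |KH| = 13.70 ✓; |KR| = 13.70 ✓; ∠(KR, RW) = 90.00° ✓; |RW| = 35.70 ✓; |GW| = 68.76 ✓.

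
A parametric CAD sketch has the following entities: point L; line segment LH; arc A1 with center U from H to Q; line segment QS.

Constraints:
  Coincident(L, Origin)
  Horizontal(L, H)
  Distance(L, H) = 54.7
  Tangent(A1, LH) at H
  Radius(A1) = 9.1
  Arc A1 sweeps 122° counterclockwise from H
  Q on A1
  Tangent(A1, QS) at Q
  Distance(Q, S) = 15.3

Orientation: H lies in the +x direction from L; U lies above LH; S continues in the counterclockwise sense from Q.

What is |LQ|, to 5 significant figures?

63.951

A1 meets LH tangentially, so UH is at right angles to LH, so U = H + (0, 9.1) = (54.700, 9.1000). On A1, H sits at bearing -90° from U; a 122° counterclockwise sweep puts Q at bearing 32°, so Q = U + 9.1·(cos 32°, sin 32°) = (62.417, 13.922). Then |LQ| = |Q − L| = 63.951.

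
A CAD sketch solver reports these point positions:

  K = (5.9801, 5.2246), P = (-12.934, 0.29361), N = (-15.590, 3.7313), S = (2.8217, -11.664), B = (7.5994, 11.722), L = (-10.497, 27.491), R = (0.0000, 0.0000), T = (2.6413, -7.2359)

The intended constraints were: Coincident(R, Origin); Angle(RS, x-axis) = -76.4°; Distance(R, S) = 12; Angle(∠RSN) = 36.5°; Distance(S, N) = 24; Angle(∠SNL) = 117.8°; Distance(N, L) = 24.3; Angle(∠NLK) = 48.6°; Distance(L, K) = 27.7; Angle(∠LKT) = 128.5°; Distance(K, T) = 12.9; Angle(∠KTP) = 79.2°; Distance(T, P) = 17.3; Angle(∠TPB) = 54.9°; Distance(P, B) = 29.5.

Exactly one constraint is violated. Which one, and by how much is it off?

Distance(P, B) = 29.5 — off by 6.00.

R = (0.00, 0.00) ✓; RS at -76.40° ✓; |RS| = 12.00 ✓; ∠RSN = 36.50° ✓; |SN| = 24.00 ✓; ∠SNL = 117.8° ✓; |NL| = 24.30 ✓; ∠NLK = 48.60° ✓; |LK| = 27.70 ✓; ∠LKT = 128.5° ✓; |KT| = 12.90 ✓; ∠KTP = 79.20° ✓; |TP| = 17.30 ✓; ∠TPB = 54.90° ✓; |PB| = 23.50 ✗.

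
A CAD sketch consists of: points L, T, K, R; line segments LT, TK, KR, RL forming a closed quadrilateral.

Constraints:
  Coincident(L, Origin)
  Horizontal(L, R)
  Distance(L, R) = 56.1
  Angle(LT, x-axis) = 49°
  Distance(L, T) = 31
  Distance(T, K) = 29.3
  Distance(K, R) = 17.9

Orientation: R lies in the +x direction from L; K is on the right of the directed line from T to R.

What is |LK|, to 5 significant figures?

38.201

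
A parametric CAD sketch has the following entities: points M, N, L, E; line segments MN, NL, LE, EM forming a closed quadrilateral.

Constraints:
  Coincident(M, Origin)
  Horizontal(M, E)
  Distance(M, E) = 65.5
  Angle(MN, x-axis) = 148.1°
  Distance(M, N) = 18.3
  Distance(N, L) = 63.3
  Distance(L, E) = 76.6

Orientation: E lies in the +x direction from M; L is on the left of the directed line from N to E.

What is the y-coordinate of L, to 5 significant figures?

61.846

Checks: |NL| = 63.30 ✓; |LE| = 76.60 ✓.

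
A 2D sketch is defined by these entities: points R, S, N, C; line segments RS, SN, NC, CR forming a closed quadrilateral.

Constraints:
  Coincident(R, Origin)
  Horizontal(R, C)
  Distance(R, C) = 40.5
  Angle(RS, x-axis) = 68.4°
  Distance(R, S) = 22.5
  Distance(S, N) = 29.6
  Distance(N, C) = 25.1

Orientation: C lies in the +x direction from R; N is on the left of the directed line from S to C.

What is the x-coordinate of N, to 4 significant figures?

37.61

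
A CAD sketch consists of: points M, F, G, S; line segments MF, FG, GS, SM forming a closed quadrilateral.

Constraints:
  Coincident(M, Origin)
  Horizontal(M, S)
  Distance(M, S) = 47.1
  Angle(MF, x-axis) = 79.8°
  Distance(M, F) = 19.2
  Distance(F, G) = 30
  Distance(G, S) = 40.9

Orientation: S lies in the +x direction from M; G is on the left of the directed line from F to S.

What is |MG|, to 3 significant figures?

45.7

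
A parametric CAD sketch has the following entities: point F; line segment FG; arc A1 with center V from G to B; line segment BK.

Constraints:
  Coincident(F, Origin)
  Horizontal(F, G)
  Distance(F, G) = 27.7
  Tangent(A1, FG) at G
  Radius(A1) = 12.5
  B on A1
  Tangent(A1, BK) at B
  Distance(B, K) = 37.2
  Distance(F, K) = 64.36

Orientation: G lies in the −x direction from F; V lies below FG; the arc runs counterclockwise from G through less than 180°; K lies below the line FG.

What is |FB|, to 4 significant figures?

41.97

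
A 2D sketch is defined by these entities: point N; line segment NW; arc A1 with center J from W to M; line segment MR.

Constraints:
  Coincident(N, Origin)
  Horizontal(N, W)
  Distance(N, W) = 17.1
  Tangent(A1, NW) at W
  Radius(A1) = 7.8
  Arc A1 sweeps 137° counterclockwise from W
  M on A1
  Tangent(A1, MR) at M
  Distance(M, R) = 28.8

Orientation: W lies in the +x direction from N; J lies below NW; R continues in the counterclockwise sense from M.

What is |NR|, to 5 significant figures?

46.662

N is at the origin; N and W share the same y with |NW| = 17.1 and W on the +x side, so W = (17.100, 0.0000). The tangent condition forces JW to be normal to NW, so J = W + (0, -7.8) = (17.100, -7.8000). On A1, W sits at bearing 90° from J; a 137° counterclockwise sweep puts M at bearing 227°, so M = J + 7.8·(cos 227°, sin 227°) = (11.780, -13.505). Tangency of A1 to MR means the radius JM is perpendicular to MR, so MR runs along (−sin 227°, cos 227°); with |MR| = 28.8, R = (32.843, -33.146). Then |NR| = |R − N| = 46.662.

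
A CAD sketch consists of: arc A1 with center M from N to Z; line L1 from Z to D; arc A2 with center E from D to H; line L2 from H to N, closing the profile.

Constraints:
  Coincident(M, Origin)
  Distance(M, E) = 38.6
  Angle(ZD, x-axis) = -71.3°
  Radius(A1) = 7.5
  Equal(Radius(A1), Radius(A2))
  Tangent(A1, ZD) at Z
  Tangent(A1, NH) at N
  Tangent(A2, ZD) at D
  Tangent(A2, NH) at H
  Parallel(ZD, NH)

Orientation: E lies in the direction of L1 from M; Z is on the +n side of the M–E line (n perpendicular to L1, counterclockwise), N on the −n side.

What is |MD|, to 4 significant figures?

39.32

Tangency of A1 to both parallel lines with radius 7.5 puts Z and N at M ± 7.5·n: Z = (7.104, 2.405), N = (-7.104, -2.405). Equal radii place D and H the same way about E: D = E + 7.5·n = (19.48, -34.16), H = E − 7.5·n = (5.272, -38.97). Then |MD| = |D − M| = 39.32.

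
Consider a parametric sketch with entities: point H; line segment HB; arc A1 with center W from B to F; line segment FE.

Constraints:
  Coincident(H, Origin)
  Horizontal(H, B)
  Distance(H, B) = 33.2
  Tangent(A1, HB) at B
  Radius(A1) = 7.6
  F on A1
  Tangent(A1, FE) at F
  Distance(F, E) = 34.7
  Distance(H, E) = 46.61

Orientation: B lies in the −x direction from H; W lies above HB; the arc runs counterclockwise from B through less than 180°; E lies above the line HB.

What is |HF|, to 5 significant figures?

26.520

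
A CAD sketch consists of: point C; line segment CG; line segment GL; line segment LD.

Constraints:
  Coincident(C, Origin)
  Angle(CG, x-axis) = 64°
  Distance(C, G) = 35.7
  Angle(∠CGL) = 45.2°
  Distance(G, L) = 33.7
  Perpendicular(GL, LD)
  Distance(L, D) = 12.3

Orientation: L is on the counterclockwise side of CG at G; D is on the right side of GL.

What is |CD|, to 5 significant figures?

38.590

∠CGL = 45.2°, so GL runs at 64.0° + (180° − 45.2°) = 198.80° from the x-axis; with |GL| = 33.7, L = G + 33.7·(cos 198.80°, sin 198.80°) = (-16.252, 21.227). GL ⟂ LD; with |LD| = 12.3 on the right of GL, D = L + 12.3·(-0.32227, 0.94665) = (-20.216, 32.870). Then |CD| = |D − C| = 38.590.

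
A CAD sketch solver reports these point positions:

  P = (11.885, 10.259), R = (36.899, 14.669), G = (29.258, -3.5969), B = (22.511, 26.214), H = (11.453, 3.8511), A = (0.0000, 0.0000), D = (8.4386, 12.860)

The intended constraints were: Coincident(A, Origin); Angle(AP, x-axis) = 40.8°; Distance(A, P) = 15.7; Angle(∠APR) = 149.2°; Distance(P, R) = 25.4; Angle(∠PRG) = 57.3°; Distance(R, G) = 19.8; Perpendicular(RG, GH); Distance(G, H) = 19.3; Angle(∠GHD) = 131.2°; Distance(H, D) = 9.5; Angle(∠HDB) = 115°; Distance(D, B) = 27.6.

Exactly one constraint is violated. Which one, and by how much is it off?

Distance(D, B) = 27.6 — off by 8.20.

A = (0.00, 0.00) ✓; AP at 40.80° ✓; |AP| = 15.70 ✓; ∠APR = 149.2° ✓; |PR| = 25.40 ✓; ∠PRG = 57.30° ✓; |RG| = 19.80 ✓; ∠(RG, GH) = 90.00° ✓; |GH| = 19.30 ✓; ∠GHD = 131.2° ✓; |HD| = 9.500 ✓; ∠HDB = 115.0° ✓; |DB| = 19.40 ✗.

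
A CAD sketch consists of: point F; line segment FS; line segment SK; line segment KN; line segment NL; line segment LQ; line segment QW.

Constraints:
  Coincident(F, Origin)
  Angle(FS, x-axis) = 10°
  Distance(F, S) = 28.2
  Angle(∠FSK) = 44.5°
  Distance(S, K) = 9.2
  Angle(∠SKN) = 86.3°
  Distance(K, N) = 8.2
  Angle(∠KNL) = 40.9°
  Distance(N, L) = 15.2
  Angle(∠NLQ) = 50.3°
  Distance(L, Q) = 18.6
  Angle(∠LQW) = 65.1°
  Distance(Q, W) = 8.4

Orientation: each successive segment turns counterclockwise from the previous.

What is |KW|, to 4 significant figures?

6.622

∠NLQ = 50.3° gives LQ at 148.0° from the x-axis; with |LQ| = 18.6, Q = (14.65, 17.69). ∠LQW = 65.1° gives QW at -97.10° from the x-axis; with |QW| = 8.4, W = (13.61, 9.358). Then |KW| = |W − K| = 6.622.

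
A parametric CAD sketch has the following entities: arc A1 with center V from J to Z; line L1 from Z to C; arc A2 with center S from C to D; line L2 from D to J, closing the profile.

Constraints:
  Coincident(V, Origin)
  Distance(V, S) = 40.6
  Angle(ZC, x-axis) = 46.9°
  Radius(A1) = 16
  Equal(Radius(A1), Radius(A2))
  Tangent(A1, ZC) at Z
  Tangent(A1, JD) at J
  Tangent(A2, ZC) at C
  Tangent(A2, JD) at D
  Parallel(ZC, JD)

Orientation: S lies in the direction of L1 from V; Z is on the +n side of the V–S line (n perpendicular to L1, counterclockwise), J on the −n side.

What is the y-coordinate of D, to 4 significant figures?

18.71

The slot axis is L1's direction at 46.9°, so u = (cos 46.9°, sin 46.9°) = (0.6833, 0.7302) and n = (−sin 46.9°, cos 46.9°) = (-0.7302, 0.6833). V is at the origin and S lies 40.6 along u from V, so S = 40.6·u = (27.74, 29.64). Tangency of A1 to both parallel lines with radius 16.0 puts Z and J at V ± 16.0·n: Z = (-11.68, 10.93), J = (11.68, -10.93). Equal radii place C and D the same way about S: C = S + 16.0·n = (16.06, 40.58), D = S − 16.0·n = (39.42, 18.71). So D.y = 18.71.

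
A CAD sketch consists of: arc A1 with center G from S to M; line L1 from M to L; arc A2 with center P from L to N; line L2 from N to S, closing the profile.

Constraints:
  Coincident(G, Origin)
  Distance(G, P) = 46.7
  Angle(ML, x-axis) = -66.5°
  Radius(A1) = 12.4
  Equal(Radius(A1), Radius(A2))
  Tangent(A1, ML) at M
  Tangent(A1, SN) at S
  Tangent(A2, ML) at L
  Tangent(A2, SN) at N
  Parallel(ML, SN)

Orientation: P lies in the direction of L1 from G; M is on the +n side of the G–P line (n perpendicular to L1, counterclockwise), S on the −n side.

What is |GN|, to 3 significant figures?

48.3

The slot axis is L1's direction at -66.5°, so u = (cos -66.5°, sin -66.5°) = (0.399, -0.917) and n = (−sin -66.5°, cos -66.5°) = (0.917, 0.399). G is at the origin and P lies 46.7 along u from G, so P = 46.7·u = (18.6, -42.8). Tangency of A1 to both parallel lines with radius 12.4 puts M and S at G ± 12.4·n: M = (11.4, 4.94), S = (-11.4, -4.94). Equal radii place L and N the same way about P: L = P + 12.4·n = (30.0, -37.9), N = P − 12.4·n = (7.25, -47.8). Then |GN| = |N − G| = 48.3.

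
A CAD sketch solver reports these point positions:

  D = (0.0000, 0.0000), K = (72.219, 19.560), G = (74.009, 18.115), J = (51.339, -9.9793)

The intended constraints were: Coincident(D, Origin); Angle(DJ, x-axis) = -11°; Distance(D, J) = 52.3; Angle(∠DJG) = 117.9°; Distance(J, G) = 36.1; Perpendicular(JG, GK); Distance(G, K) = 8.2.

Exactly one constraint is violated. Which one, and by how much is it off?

Distance(G, K) = 8.2 — off by 5.90.

D = (0.00, 0.00) ✓; DJ at -11.00° ✓; |DJ| = 52.30 ✓; ∠DJG = 117.9° ✓; |JG| = 36.10 ✓; ∠(JG, GK) = 89.99° ✓; |GK| = 2.300 ✗.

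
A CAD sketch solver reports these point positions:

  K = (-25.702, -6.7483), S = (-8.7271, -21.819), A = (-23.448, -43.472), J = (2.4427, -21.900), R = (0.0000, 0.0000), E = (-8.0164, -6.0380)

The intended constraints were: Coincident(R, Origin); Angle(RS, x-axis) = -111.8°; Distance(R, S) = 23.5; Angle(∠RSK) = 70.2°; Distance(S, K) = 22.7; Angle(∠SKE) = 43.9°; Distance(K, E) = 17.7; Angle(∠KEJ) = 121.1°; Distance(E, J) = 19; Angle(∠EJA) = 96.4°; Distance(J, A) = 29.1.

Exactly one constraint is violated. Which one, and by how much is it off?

Distance(J, A) = 29.1 — off by 4.60.

R = (0.00, 0.00) ✓; RS at -111.8° ✓; |RS| = 23.50 ✓; ∠RSK = 70.20° ✓; |SK| = 22.70 ✓; ∠SKE = 43.90° ✓; |KE| = 17.70 ✓; ∠KEJ = 121.1° ✓; |EJ| = 19.00 ✓; ∠EJA = 96.40° ✓; |JA| = 33.70 ✗.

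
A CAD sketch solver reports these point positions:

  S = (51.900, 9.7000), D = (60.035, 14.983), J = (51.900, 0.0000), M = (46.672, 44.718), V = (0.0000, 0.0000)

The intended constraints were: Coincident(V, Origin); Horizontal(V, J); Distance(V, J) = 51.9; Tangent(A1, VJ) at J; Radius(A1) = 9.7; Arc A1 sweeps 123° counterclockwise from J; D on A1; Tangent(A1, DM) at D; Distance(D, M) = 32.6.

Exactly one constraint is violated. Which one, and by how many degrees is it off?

Tangent(A1, DM) at D — off by 8.80°.

V = (0.00, 0.00) ✓; V.y = 0.00, J.y = 0.00 ✓; |VJ| = 51.90 ✓; ∠(SJ, JV) = 90.00° ✓; |SJ| = 9.700 ✓; bearing(S→D) − bearing(S→J) = 123.0° ✓; |SD| = 9.700 ✓; ∠(SD, DM) = 98.80° ✗; |DM| = 32.60 ✓.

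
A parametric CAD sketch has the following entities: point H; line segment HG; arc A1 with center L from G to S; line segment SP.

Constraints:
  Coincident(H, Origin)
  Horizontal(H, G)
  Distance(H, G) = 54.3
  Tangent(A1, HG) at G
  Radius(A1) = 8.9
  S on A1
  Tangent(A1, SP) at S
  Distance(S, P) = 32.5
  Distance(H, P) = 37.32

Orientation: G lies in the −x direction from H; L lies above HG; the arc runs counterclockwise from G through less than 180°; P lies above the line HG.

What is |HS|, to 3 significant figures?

47.8

Checks: |LS| = 8.900 ✓; ∠(LS, SP) = 90.00° ✓; |SP| = 32.50 ✓; |HP| = 37.32 ✓.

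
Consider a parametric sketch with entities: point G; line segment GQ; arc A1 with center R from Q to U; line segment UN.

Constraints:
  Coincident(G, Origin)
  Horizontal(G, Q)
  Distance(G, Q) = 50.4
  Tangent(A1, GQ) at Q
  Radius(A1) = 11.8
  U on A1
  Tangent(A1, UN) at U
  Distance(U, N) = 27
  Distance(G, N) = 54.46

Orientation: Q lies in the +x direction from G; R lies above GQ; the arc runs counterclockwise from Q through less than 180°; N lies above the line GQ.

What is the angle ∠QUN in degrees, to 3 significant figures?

111°

G is at the origin; G and Q share the same y with |GQ| = 50.4 and Q on the +x side, so Q = (50.4, 0.00). Tangency of A1 to GQ means the radius RQ is perpendicular to GQ, so R = Q + (0, 11.8) = (50.4, 11.8). Since RU ⟂ UN (tangency), |RN| = √(11.8² + 27.0²) = 29.5 regardless of where U sits on A1. So N lies on both circle(G, 54.46) and circle(R, 29.5); the above-GQ intersection is N = (38.3, 38.7). U is the foot of the tangent from N: U = (58.3, 20.5).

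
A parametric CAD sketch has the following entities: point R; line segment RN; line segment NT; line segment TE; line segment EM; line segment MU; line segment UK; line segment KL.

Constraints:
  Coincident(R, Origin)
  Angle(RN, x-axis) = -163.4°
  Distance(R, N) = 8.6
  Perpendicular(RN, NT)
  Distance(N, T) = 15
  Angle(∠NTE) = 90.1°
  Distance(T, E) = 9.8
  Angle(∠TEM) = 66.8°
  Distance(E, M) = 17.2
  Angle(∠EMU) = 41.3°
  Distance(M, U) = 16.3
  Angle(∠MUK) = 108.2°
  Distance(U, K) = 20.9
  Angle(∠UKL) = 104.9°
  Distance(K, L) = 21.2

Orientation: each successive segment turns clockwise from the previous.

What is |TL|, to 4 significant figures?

31.35

R is at the origin; RN runs at -163.4° with length 8.6, so N = (-8.242, -2.457). RN ⟂ NT, so NT runs at 106.6°; with |NT| = 15.0, T = (-12.53, 11.92). ∠NTE = 90.1° gives TE at 16.70° from the x-axis; with |TE| = 9.8, E = (-3.140, 14.73). ∠TEM = 66.8° gives EM at -96.50° from the x-axis; with |EM| = 17.2, M = (-5.087, -2.355). ∠EMU = 41.3° gives MU at 124.8° from the x-axis; with |MU| = 16.3, U = (-14.39, 11.03). ∠MUK = 108.2° gives UK at 53.00° from the x-axis; with |UK| = 20.9, K = (-1.812, 27.72). ∠UKL = 104.9° gives KL at -22.10° from the x-axis; with |KL| = 21.2, L = (17.83, 19.74). Then |TL| = |L − T| = 31.35.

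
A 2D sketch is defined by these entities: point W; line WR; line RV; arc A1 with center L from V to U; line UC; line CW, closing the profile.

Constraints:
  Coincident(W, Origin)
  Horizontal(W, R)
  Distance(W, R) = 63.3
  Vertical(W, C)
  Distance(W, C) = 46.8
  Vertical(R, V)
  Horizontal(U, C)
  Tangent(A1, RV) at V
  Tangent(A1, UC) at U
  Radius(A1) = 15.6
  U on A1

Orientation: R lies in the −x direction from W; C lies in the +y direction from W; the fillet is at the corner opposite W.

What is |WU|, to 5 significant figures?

66.825

The virtual corner opposite W is at (-63.300, 46.800). Since A1 is tangent to RV there, LV ⟂ RV and the tangent condition forces LU to be normal to UC, with radius 15.6, so the center L sits 15.6 in from both sides at L = (-47.700, 31.200). That places the tangent points at V = (-63.300, 31.200) on RV and U = (-47.700, 46.800) on UC. Then |WU| = |U − W| = 66.825.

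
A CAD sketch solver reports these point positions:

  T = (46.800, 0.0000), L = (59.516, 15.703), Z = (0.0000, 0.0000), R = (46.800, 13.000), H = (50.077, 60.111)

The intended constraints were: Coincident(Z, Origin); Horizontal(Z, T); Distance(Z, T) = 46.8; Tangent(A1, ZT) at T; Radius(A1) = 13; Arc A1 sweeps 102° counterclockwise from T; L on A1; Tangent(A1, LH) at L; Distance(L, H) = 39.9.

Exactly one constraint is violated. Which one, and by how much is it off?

Distance(L, H) = 39.9 — off by 5.50.

Z = (0.00, 0.00) ✓; Z.y = 0.00, T.y = 0.00 ✓; |ZT| = 46.80 ✓; ∠(RT, TZ) = 90.00° ✓; |RT| = 13.00 ✓; bearing(R→L) − bearing(R→T) = 102.0° ✓; |RL| = 13.00 ✓; ∠(RL, LH) = 90.00° ✓; |LH| = 45.40 ✗.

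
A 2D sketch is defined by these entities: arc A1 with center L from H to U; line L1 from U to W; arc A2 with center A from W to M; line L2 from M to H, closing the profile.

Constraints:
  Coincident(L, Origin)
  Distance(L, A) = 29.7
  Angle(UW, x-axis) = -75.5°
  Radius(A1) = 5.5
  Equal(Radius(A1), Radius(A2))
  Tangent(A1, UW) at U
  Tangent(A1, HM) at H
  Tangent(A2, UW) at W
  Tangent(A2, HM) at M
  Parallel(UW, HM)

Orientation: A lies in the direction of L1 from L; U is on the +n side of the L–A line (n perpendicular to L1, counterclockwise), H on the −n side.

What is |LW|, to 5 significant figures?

30.205

The slot axis is L1's direction at -75.5°, so u = (cos -75.5°, sin -75.5°) = (0.25038, -0.96815) and n = (−sin -75.5°, cos -75.5°) = (0.96815, 0.25038). L is at the origin and A lies 29.7 along u from L, so A = 29.7·u = (7.4363, -28.754). Tangency of A1 to both parallel lines with radius 5.5 puts U and H at L ± 5.5·n: U = (5.3248, 1.3771), H = (-5.3248, -1.3771). Equal radii place W and M the same way about A: W = A + 5.5·n = (12.761, -27.377), M = A − 5.5·n = (2.1115, -30.131). Then |LW| = |W − L| = 30.205.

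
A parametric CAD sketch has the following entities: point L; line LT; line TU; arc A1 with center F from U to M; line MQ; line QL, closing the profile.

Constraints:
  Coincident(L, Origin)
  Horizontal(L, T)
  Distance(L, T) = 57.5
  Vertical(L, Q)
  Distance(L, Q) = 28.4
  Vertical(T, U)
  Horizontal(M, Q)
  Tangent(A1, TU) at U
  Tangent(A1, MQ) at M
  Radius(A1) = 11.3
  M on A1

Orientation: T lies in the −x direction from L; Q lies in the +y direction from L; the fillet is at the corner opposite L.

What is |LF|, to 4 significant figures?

49.26

L is at the origin; LT is horizontal with |LT| = 57.5 and T on the −x side, so T = (-57.50, 0.000). L and Q share the same x with |LQ| = 28.4 and Q on the +y side, so Q = (0.000, 28.40). The virtual corner opposite L is at (-57.50, 28.40). The tangent condition forces FU to be normal to TU and since A1 is tangent to MQ there, FM ⟂ MQ, with radius 11.3, so the center F sits 11.3 in from both sides at F = (-46.20, 17.10). Then |LF| = |F − L| = 49.26.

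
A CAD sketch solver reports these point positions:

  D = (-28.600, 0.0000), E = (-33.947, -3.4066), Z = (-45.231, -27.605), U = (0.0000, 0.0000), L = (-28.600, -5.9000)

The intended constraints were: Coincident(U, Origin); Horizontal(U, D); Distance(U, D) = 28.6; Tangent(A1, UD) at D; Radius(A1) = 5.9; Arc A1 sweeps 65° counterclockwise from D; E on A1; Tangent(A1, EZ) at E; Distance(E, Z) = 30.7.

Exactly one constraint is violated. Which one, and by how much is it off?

Distance(E, Z) = 30.7 — off by 4.00.

U = (0.00, 0.00) ✓; U.y = 0.00, D.y = 0.00 ✓; |UD| = 28.60 ✓; ∠(LD, DU) = 90.00° ✓; |LD| = 5.900 ✓; bearing(L→E) − bearing(L→D) = 65.00° ✓; |LE| = 5.900 ✓; ∠(LE, EZ) = 90.00° ✓; |EZ| = 26.70 ✗.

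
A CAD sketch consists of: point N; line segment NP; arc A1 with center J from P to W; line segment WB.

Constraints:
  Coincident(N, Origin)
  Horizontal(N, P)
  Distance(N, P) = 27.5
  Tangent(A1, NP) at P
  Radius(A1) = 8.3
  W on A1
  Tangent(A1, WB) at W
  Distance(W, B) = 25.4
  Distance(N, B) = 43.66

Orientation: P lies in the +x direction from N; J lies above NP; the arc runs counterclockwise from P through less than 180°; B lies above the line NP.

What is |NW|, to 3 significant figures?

37.0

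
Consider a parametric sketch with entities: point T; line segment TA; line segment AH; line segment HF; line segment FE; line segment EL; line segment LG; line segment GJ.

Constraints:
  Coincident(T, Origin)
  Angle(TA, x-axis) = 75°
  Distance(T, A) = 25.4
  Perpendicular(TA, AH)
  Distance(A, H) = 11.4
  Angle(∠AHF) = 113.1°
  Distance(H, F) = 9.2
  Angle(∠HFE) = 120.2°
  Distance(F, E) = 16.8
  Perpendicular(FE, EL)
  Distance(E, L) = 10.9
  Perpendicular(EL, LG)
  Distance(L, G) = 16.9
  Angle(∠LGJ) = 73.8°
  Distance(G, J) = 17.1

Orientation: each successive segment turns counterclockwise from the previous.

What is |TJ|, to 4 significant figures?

19.36

T is at the origin; TA runs at 75.0° with length 25.4, so A = (6.574, 24.53). TA ⟂ AH, so AH runs at 165.0°; with |AH| = 11.4, H = (-4.438, 27.49). ∠AHF = 113.1° gives HF at -128.1° from the x-axis; with |HF| = 9.2, F = (-10.11, 20.25). ∠HFE = 120.2° gives FE at -68.30° from the x-axis; with |FE| = 16.8, E = (-3.903, 4.636). FE ⟂ EL, so EL runs at 21.70°; with |EL| = 10.9, L = (6.225, 8.666). The perpendicularity gives LG at right angles to EL, so LG runs at 111.7°; with |LG| = 16.9, G = (-0.02371, 24.37). ∠LGJ = 73.8° gives GJ at -142.1° from the x-axis; with |GJ| = 17.1, J = (-13.52, 13.86). Then |TJ| = |J − T| = 19.36.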